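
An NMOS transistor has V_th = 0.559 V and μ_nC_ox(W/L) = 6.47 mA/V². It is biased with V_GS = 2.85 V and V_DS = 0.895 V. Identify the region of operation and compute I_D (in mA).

V_ov = V_GS − V_th = 2.85 − 0.559 = 2.29 V.
Since V_DS = 0.895 V < V_ov = 2.29 V, the device is in the triode region.
I_D = k_n [V_ov · V_DS − ½ V_DS²] = 6.47 × [2.29 × 0.895 − 0.5 × 0.895²] = 10.7 mA.

Triode; I_D = 10.7 mA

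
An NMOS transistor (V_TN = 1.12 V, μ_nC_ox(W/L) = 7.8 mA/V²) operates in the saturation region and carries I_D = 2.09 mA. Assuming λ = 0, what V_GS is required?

V_GS = 1.85 V

In saturation I_D = ½ k_n (V_GS − V_TN)², so V_GS − V_TN = √(2 I_D / k_n) = √(2 × 2.09 / 7.8) = 0.732 V.
V_GS = 1.12 + 0.732 = 1.85 V.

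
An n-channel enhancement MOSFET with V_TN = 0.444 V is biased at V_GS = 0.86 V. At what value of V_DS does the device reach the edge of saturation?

The boundary between triode and saturation is V_DS = V_GS − V_TN = V_ov.
V_ov = 0.86 − 0.444 = 0.416 V.

V_DS,sat = 0.416 V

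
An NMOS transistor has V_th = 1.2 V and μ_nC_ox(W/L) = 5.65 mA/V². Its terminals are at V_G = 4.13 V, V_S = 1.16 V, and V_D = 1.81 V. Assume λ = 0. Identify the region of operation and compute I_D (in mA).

Triode; I_D = 5.31 mA

V_GS = V_G − V_S = 4.13 − 1.16 = 2.97 V; V_DS = V_D − V_S = 1.81 − 1.16 = 0.65 V.
V_ov = V_GS − V_th = 2.97 − 1.2 = 1.77 V.
Since V_DS = 0.65 V < V_ov = 1.77 V, the device is in the triode region.
I_D = k_n [V_ov · V_DS − ½ V_DS²] = 5.65 × [1.77 × 0.65 − 0.5 × 0.65²] = 5.31 mA.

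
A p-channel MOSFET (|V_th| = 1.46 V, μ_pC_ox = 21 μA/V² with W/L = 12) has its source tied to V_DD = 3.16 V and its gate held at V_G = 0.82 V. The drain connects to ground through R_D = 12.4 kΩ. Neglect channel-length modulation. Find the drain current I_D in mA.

V_SG = V_DD − V_G = 3.16 − 0.82 = 2.34 V, so V_ov = 2.34 − 1.46 = 0.88 V.
k_p = μ_pC_ox · (W/L) = 0.252 mA/V².
Assume saturation: I_D = ½ k_p V_ov² = 0.5 × 0.252 × 0.88² = 0.0976 mA, giving V_SD = V_DD − I_D R_D = 3.16 − 0.0976 × 12.4 = 1.95 V.
V_SD = 1.95 V ≥ V_ov = 0.88 V, confirming saturation.

I_D = 0.0976 mA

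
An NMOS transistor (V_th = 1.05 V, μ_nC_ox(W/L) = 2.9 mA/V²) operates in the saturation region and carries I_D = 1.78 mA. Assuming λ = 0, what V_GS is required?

In saturation I_D = ½ k_n (V_GS − V_th)², so V_GS − V_th = √(2 I_D / k_n) = √(2 × 1.78 / 2.9) = 1.11 V.
V_GS = 1.05 + 1.11 = 2.16 V.

V_GS = 2.16 V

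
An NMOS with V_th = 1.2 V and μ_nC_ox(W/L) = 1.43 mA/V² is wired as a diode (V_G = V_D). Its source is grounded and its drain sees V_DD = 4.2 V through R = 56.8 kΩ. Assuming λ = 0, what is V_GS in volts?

With gate tied to drain, V_GS = V_DS ≥ V_GS − V_th, so the device is in saturation.
KCL at the drain: ½ k_n (V_GS − V_th)² = (V_DD − V_GS)/R.
Let x = V_GS − 1.2. Then 40.6 x² + x − 3 = 0, giving x = 0.26 V (positive root), so V_GS = 1.46 V.
I_D = (V_DD − V_GS)/R = (4.2 − 1.46) / 56.8 = 0.0482 mA.

V_GS = 1.46 V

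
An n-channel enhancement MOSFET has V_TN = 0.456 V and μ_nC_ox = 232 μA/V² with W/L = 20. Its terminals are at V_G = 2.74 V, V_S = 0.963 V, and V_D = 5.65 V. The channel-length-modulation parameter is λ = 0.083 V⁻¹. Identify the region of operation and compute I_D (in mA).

V_GS = V_G − V_S = 2.74 − 0.963 = 1.78 V; V_DS = V_D − V_S = 5.65 − 0.963 = 4.69 V.
k_n = μ_nC_ox · (W/L) = 4.64 mA/V².
V_ov = V_GS − V_TN = 1.78 − 0.456 = 1.32 V.
Since V_DS = 4.69 V ≥ V_ov = 1.32 V, the device is in saturation.
I_D = ½ k_n V_ov² (1 + λ V_DS) = 0.5 × 4.64 × 1.32² × (1 + 0.083 × 4.69) = 5.62 mA.

Saturation; I_D = 5.62 mA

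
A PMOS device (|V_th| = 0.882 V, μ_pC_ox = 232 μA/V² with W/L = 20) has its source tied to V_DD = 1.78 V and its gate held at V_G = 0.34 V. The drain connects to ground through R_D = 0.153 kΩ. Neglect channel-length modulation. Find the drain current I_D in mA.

V_SG = V_DD − V_G = 1.78 − 0.34 = 1.44 V, so V_ov = 1.44 − 0.882 = 0.558 V.
k_p = μ_pC_ox · (W/L) = 4.64 mA/V².
Assume saturation: I_D = ½ k_p V_ov² = 0.5 × 4.64 × 0.558² = 0.722 mA, giving V_SD = V_DD − I_D R_D = 1.78 − 0.722 × 0.153 = 1.67 V.
V_SD = 1.67 V ≥ V_ov = 0.558 V, confirming saturation.

I_D = 0.722 mA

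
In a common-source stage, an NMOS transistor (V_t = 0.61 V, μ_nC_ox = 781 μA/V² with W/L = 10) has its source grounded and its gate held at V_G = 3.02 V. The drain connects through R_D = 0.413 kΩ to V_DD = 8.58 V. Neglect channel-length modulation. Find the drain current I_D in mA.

I_D = 17.7 mA

V_GS = V_G = 3.02 V, so V_ov = 3.02 − 0.61 = 2.41 V.
k_n = μ_nC_ox · (W/L) = 7.81 mA/V².
Assume saturation: I_D = ½ k_n V_ov² = 0.5 × 7.81 × 2.41² = 22.7 mA, giving V_DS = V_DD − I_D R_D = 8.58 − 22.7 × 0.413 = -0.787 V.
But -0.787 V < V_ov = 2.41 V, so the device is actually in triode.
In triode I_D = k_n[V_ov V_DS − ½ V_DS²] and I_D = (V_DD − V_DS)/R_D. Equating: 1.61 V_DS² − 8.774 V_DS + 8.58 = 0, giving V_DS = 1.28 V (the root below V_ov).
I_D = (8.58 − 1.28) / 0.413 = 17.7 mA.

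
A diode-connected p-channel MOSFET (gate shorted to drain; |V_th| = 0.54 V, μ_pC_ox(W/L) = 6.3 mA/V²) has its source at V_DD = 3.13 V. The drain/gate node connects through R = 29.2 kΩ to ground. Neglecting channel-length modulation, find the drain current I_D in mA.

With gate tied to drain, V_SG = V_SD ≥ V_SG − |V_th|, so the device is in saturation.
KCL at the drain: ½ k_p (V_SG − |V_th|)² = (V_DD − V_SG)/R.
Let x = V_SG − 0.54. Then 92 x² + x − 2.59 = 0, giving x = 0.162 V (positive root), so V_SG = 0.702 V.
I_D = (V_DD − V_SG)/R = (3.13 − 0.702) / 29.2 = 0.0831 mA.

I_D = 0.0831 mA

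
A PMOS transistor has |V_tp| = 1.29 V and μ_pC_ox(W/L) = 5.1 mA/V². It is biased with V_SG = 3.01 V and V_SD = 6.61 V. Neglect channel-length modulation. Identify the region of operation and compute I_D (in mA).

V_ov = V_SG − |V_tp| = 3.01 − 1.29 = 1.72 V.
Since V_SD = 6.61 V ≥ V_ov = 1.72 V, the device is in saturation.
I_D = ½ k_p V_ov² = 0.5 × 5.1 × 1.72² = 7.54 mA.

Saturation; I_D = 7.54 mA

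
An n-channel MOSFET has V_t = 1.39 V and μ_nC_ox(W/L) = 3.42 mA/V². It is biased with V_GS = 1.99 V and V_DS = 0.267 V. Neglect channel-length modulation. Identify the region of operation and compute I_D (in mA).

Triode; I_D = 0.426 mA

V_ov = V_GS − V_t = 1.99 − 1.39 = 0.6 V.
Since V_DS = 0.267 V < V_ov = 0.6 V, the device is in the triode region.
I_D = k_n [V_ov · V_DS − ½ V_DS²] = 3.42 × [0.6 × 0.267 − 0.5 × 0.267²] = 0.426 mA.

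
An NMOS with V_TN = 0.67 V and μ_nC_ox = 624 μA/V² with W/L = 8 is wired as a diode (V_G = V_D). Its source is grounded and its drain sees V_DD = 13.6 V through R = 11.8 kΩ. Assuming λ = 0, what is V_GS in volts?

With gate tied to drain, V_GS = V_DS ≥ V_GS − V_TN, so the device is in saturation.
k_n = μ_nC_ox · (W/L) = 4.992 mA/V².
KCL at the drain: ½ k_n (V_GS − V_TN)² = (V_DD − V_GS)/R.
Let x = V_GS − 0.67. Then 29.5 x² + x − 12.93 = 0, giving x = 0.646 V (positive root), so V_GS = 1.32 V.
I_D = (V_DD − V_GS)/R = (13.6 − 1.32) / 11.8 = 1.04 mA.

V_GS = 1.32 V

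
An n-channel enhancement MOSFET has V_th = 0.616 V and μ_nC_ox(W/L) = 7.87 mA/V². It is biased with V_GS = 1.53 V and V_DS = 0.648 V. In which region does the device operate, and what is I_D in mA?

V_ov = V_GS − V_th = 1.53 − 0.616 = 0.914 V.
Since V_DS = 0.648 V < V_ov = 0.914 V, the device is in the triode region.
I_D = k_n [V_ov · V_DS − ½ V_DS²] = 7.87 × [0.914 × 0.648 − 0.5 × 0.648²] = 3.01 mA.

Triode; I_D = 3.01 mA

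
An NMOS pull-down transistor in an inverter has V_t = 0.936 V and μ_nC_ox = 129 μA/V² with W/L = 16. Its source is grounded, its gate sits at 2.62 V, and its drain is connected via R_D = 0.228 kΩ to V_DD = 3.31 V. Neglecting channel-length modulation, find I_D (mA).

V_GS = V_G = 2.62 V, so V_ov = 2.62 − 0.936 = 1.68 V.
k_n = μ_nC_ox · (W/L) = 2.064 mA/V².
Assume saturation: I_D = ½ k_n V_ov² = 0.5 × 2.064 × 1.68² = 2.93 mA, giving V_DS = V_DD − I_D R_D = 3.31 − 2.93 × 0.228 = 2.64 V.
V_DS = 2.64 V ≥ V_ov = 1.68 V, confirming saturation.

I_D = 2.93 mA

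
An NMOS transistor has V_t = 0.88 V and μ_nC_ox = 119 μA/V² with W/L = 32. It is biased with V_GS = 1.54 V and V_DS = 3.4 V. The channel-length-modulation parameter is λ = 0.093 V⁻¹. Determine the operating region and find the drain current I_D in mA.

k_n = μ_nC_ox · (W/L) = 3.808 mA/V².
V_ov = V_GS − V_t = 1.54 − 0.88 = 0.66 V.
Since V_DS = 3.4 V ≥ V_ov = 0.66 V, the device is in saturation.
I_D = ½ k_n V_ov² (1 + λ V_DS) = 0.5 × 3.808 × 0.66² × (1 + 0.093 × 3.4) = 1.09 mA.

Saturation; I_D = 1.09 mA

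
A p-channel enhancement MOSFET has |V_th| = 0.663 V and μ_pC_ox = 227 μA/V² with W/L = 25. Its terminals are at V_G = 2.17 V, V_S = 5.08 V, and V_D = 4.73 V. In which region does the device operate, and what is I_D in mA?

Triode; I_D = 4.12 mA

V_SG = V_S − V_G = 5.08 − 2.17 = 2.91 V; V_SD = V_S − V_D = 5.08 − 4.73 = 0.35 V.
k_p = μ_pC_ox · (W/L) = 5.675 mA/V².
V_ov = V_SG − |V_th| = 2.91 − 0.663 = 2.25 V.
Since V_SD = 0.35 V < V_ov = 2.25 V, the device is in the triode region.
I_D = k_p [V_ov · V_SD − ½ V_SD²] = 5.675 × [2.25 × 0.35 − 0.5 × 0.35²] = 4.12 mA.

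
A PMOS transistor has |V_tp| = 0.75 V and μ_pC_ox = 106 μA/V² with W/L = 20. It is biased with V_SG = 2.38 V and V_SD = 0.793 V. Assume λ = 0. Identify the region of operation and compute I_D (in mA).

k_p = μ_pC_ox · (W/L) = 2.12 mA/V².
V_ov = V_SG − |V_tp| = 2.38 − 0.75 = 1.63 V.
Since V_SD = 0.793 V < V_ov = 1.63 V, the device is in the triode region.
I_D = k_p [V_ov · V_SD − ½ V_SD²] = 2.12 × [1.63 × 0.793 − 0.5 × 0.793²] = 2.07 mA.

Triode; I_D = 2.07 mA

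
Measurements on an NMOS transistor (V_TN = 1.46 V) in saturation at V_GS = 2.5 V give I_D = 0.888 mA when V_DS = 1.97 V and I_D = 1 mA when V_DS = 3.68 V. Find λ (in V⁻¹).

λ = 0.0863 V⁻¹

With V_GS fixed, I_D ∝ (1 + λ V_DS) in saturation, so I_D2/I_D1 = (1 + λ V_DS2)/(1 + λ V_DS1).
1/0.888 = 1.126 = (1 + 3.68 λ)/(1 + 1.97 λ).
Solving: λ (I_D1 V_DS2 − I_D2 V_DS1) = I_D2 − I_D1, so λ = (1 − 0.888) / (0.888 × 3.68 − 1 × 1.97) = 0.112 / 1.3 = 0.0863 V⁻¹.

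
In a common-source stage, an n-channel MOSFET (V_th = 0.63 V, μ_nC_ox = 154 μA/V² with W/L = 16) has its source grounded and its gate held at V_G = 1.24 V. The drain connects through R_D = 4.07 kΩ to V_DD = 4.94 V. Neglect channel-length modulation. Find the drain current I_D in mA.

I_D = 0.458 mA

V_GS = V_G = 1.24 V, so V_ov = 1.24 − 0.63 = 0.61 V.
k_n = μ_nC_ox · (W/L) = 2.464 mA/V².
Assume saturation: I_D = ½ k_n V_ov² = 0.5 × 2.464 × 0.61² = 0.458 mA, giving V_DS = V_DD − I_D R_D = 4.94 − 0.458 × 4.07 = 3.07 V.
V_DS = 3.07 V ≥ V_ov = 0.61 V, confirming saturation.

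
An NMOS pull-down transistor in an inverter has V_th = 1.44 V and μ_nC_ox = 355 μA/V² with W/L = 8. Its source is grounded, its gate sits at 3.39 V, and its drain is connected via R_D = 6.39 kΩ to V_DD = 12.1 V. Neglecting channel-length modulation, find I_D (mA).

I_D = 1.84 mA

V_GS = V_G = 3.39 V, so V_ov = 3.39 − 1.44 = 1.95 V.
k_n = μ_nC_ox · (W/L) = 2.84 mA/V².
Assume saturation: I_D = ½ k_n V_ov² = 0.5 × 2.84 × 1.95² = 5.4 mA, giving V_DS = V_DD − I_D R_D = 12.1 − 5.4 × 6.39 = -22.4 V.
But -22.4 V < V_ov = 1.95 V, so the device is actually in triode.
In triode I_D = k_n[V_ov V_DS − ½ V_DS²] and I_D = (V_DD − V_DS)/R_D. Equating: 9.07 V_DS² − 36.39 V_DS + 12.1 = 0, giving V_DS = 0.366 V (the root below V_ov).
I_D = (12.1 − 0.366) / 6.39 = 1.84 mA.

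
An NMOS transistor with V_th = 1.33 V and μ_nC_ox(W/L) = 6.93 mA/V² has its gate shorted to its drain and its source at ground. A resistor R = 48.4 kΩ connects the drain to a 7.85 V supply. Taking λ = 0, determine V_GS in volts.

V_GS = 1.52 V

With gate tied to drain, V_GS = V_DS ≥ V_GS − V_th, so the device is in saturation.
KCL at the drain: ½ k_n (V_GS − V_th)² = (V_DD − V_GS)/R.
Let x = V_GS − 1.33. Then 168 x² + x − 6.52 = 0, giving x = 0.194 V (positive root), so V_GS = 1.52 V.
I_D = (V_DD − V_GS)/R = (7.85 − 1.52) / 48.4 = 0.131 mA.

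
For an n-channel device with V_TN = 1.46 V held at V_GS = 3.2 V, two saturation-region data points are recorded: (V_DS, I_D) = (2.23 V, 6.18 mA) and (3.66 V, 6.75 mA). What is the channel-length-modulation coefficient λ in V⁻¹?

λ = 0.0753 V⁻¹

With V_GS fixed, I_D ∝ (1 + λ V_DS) in saturation, so I_D2/I_D1 = (1 + λ V_DS2)/(1 + λ V_DS1).
6.75/6.18 = 1.092 = (1 + 3.66 λ)/(1 + 2.23 λ).
Solving: λ (I_D1 V_DS2 − I_D2 V_DS1) = I_D2 − I_D1, so λ = (6.75 − 6.18) / (6.18 × 3.66 − 6.75 × 2.23) = 0.57 / 7.57 = 0.0753 V⁻¹.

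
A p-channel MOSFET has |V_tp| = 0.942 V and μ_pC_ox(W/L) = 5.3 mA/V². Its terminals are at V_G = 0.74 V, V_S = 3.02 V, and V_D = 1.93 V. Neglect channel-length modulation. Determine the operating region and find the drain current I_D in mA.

Triode; I_D = 4.58 mA

V_SG = V_S − V_G = 3.02 − 0.74 = 2.28 V; V_SD = V_S − V_D = 3.02 − 1.93 = 1.09 V.
V_ov = V_SG − |V_tp| = 2.28 − 0.942 = 1.34 V.
Since V_SD = 1.09 V < V_ov = 1.34 V, the device is in the triode region.
I_D = k_p [V_ov · V_SD − ½ V_SD²] = 5.3 × [1.34 × 1.09 − 0.5 × 1.09²] = 4.58 mA.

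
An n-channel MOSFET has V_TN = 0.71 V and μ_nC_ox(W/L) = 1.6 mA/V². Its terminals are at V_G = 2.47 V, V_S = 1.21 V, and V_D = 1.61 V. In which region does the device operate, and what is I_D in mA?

Triode; I_D = 0.224 mA

V_GS = V_G − V_S = 2.47 − 1.21 = 1.26 V; V_DS = V_D − V_S = 1.61 − 1.21 = 0.4 V.
V_ov = V_GS − V_TN = 1.26 − 0.71 = 0.55 V.
Since V_DS = 0.4 V < V_ov = 0.55 V, the device is in the triode region.
I_D = k_n [V_ov · V_DS − ½ V_DS²] = 1.6 × [0.55 × 0.4 − 0.5 × 0.4²] = 0.224 mA.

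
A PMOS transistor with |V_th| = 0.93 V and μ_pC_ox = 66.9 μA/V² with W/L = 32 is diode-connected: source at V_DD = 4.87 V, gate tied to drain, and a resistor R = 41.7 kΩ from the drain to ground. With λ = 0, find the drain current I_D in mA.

With gate tied to drain, V_SG = V_SD ≥ V_SG − |V_th|, so the device is in saturation.
k_p = μ_pC_ox · (W/L) = 2.141 mA/V².
KCL at the drain: ½ k_p (V_SG − |V_th|)² = (V_DD − V_SG)/R.
Let x = V_SG − 0.93. Then 44.6 x² + x − 3.94 = 0, giving x = 0.286 V (positive root), so V_SG = 1.22 V.
I_D = (V_DD − V_SG)/R = (4.87 − 1.22) / 41.7 = 0.0876 mA.

I_D = 0.0876 mA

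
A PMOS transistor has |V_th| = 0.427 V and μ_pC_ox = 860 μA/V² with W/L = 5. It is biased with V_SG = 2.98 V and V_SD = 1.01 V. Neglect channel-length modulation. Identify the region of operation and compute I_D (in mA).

Triode; I_D = 8.89 mA

k_p = μ_pC_ox · (W/L) = 4.3 mA/V².
V_ov = V_SG − |V_th| = 2.98 − 0.427 = 2.55 V.
Since V_SD = 1.01 V < V_ov = 2.55 V, the device is in the triode region.
I_D = k_p [V_ov · V_SD − ½ V_SD²] = 4.3 × [2.55 × 1.01 − 0.5 × 1.01²] = 8.89 mA.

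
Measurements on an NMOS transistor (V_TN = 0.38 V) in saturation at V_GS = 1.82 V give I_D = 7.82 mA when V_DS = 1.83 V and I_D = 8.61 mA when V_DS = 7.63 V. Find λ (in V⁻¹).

λ = 0.0180 V⁻¹

With V_GS fixed, I_D ∝ (1 + λ V_DS) in saturation, so I_D2/I_D1 = (1 + λ V_DS2)/(1 + λ V_DS1).
8.61/7.82 = 1.101 = (1 + 7.63 λ)/(1 + 1.83 λ).
Solving: λ (I_D1 V_DS2 − I_D2 V_DS1) = I_D2 − I_D1, so λ = (8.61 − 7.82) / (7.82 × 7.63 − 8.61 × 1.83) = 0.79 / 43.9 = 0.018 V⁻¹.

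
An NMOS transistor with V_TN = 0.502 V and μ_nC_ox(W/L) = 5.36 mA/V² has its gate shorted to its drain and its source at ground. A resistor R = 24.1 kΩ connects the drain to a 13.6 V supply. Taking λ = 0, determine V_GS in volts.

With gate tied to drain, V_GS = V_DS ≥ V_GS − V_TN, so the device is in saturation.
KCL at the drain: ½ k_n (V_GS − V_TN)² = (V_DD − V_GS)/R.
Let x = V_GS − 0.502. Then 64.6 x² + x − 13.1 = 0, giving x = 0.443 V (positive root), so V_GS = 0.945 V.
I_D = (V_DD − V_GS)/R = (13.6 − 0.945) / 24.1 = 0.525 mA.

V_GS = 0.945 V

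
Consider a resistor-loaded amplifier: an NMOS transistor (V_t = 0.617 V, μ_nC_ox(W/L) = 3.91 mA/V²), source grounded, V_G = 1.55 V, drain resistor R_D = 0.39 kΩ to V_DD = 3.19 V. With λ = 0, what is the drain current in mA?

I_D = 1.70 mA

V_GS = V_G = 1.55 V, so V_ov = 1.55 − 0.617 = 0.933 V.
Assume saturation: I_D = ½ k_n V_ov² = 0.5 × 3.91 × 0.933² = 1.7 mA, giving V_DS = V_DD − I_D R_D = 3.19 − 1.7 × 0.39 = 2.53 V.
V_DS = 2.53 V ≥ V_ov = 0.933 V, confirming saturation.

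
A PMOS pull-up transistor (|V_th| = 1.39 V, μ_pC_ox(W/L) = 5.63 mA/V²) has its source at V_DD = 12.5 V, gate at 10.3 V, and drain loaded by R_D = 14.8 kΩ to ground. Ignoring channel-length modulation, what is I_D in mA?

V_SG = V_DD − V_G = 12.5 − 10.3 = 2.2 V, so V_ov = 2.2 − 1.39 = 0.81 V.
Assume saturation: I_D = ½ k_p V_ov² = 0.5 × 5.63 × 0.81² = 1.85 mA, giving V_SD = V_DD − I_D R_D = 12.5 − 1.85 × 14.8 = -14.8 V.
But -14.8 V < V_ov = 0.81 V, so the device is actually in triode.
In triode I_D = k_p[V_ov V_SD − ½ V_SD²] and I_D = (V_DD − V_SD)/R_D. Equating: 41.7 V_SD² − 68.49 V_SD + 12.5 = 0, giving V_SD = 0.209 V (the root below V_ov).
I_D = (12.5 − 0.209) / 14.8 = 0.83 mA.

I_D = 0.830 mA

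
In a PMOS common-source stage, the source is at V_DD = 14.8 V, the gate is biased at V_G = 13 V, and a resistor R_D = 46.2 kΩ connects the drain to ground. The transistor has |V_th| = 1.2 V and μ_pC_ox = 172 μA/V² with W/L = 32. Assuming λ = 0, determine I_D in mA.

I_D = 0.318 mA

V_SG = V_DD − V_G = 14.8 − 13 = 1.8 V, so V_ov = 1.8 − 1.2 = 0.6 V.
k_p = μ_pC_ox · (W/L) = 5.504 mA/V².
Assume saturation: I_D = ½ k_p V_ov² = 0.5 × 5.504 × 0.6² = 0.991 mA, giving V_SD = V_DD − I_D R_D = 14.8 − 0.991 × 46.2 = -31 V.
But -31 V < V_ov = 0.6 V, so the device is actually in triode.
In triode I_D = k_p[V_ov V_SD − ½ V_SD²] and I_D = (V_DD − V_SD)/R_D. Equating: 127 V_SD² − 153.6 V_SD + 14.8 = 0, giving V_SD = 0.106 V (the root below V_ov).
I_D = (14.8 − 0.106) / 46.2 = 0.318 mA.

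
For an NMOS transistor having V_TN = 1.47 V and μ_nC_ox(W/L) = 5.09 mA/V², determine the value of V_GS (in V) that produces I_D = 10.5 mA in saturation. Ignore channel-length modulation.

V_GS = 3.50 V

In saturation I_D = ½ k_n (V_GS − V_TN)², so V_GS − V_TN = √(2 I_D / k_n) = √(2 × 10.5 / 5.09) = 2.03 V.
V_GS = 1.47 + 2.03 = 3.5 V.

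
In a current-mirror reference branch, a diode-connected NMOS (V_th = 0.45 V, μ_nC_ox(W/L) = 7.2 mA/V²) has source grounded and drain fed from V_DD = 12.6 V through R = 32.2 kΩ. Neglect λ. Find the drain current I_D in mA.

I_D = 0.367 mA

With gate tied to drain, V_GS = V_DS ≥ V_GS − V_th, so the device is in saturation.
KCL at the drain: ½ k_n (V_GS − V_th)² = (V_DD − V_GS)/R.
Let x = V_GS − 0.45. Then 116 x² + x − 12.15 = 0, giving x = 0.319 V (positive root), so V_GS = 0.769 V.
I_D = (V_DD − V_GS)/R = (12.6 − 0.769) / 32.2 = 0.367 mA.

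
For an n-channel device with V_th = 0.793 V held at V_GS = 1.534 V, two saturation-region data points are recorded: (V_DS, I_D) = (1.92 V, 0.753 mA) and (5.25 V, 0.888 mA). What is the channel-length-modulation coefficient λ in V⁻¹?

With V_GS fixed, I_D ∝ (1 + λ V_DS) in saturation, so I_D2/I_D1 = (1 + λ V_DS2)/(1 + λ V_DS1).
0.888/0.753 = 1.179 = (1 + 5.25 λ)/(1 + 1.92 λ).
Solving: λ (I_D1 V_DS2 − I_D2 V_DS1) = I_D2 − I_D1, so λ = (0.888 − 0.753) / (0.753 × 5.25 − 0.888 × 1.92) = 0.135 / 2.25 = 0.06 V⁻¹.

λ = 0.0600 V⁻¹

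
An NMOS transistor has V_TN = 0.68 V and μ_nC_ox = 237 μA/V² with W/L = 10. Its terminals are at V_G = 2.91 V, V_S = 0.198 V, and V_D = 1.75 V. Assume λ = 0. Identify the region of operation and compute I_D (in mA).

V_GS = V_G − V_S = 2.91 − 0.198 = 2.71 V; V_DS = V_D − V_S = 1.75 − 0.198 = 1.55 V.
k_n = μ_nC_ox · (W/L) = 2.37 mA/V².
V_ov = V_GS − V_TN = 2.71 − 0.68 = 2.03 V.
Since V_DS = 1.55 V < V_ov = 2.03 V, the device is in the triode region.
I_D = k_n [V_ov · V_DS − ½ V_DS²] = 2.37 × [2.03 × 1.55 − 0.5 × 1.55²] = 4.62 mA.

Triode; I_D = 4.62 mA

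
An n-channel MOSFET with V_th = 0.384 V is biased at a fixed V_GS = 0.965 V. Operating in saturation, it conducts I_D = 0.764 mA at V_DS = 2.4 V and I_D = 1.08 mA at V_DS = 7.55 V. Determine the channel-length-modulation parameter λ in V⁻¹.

λ = 0.0995 V⁻¹

With V_GS fixed, I_D ∝ (1 + λ V_DS) in saturation, so I_D2/I_D1 = (1 + λ V_DS2)/(1 + λ V_DS1).
1.08/0.764 = 1.414 = (1 + 7.55 λ)/(1 + 2.4 λ).
Solving: λ (I_D1 V_DS2 − I_D2 V_DS1) = I_D2 − I_D1, so λ = (1.08 − 0.764) / (0.764 × 7.55 − 1.08 × 2.4) = 0.316 / 3.18 = 0.0995 V⁻¹.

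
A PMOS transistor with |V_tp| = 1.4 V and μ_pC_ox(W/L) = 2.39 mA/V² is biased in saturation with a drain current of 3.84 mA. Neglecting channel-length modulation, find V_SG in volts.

In saturation I_D = ½ k_p (V_SG − |V_tp|)², so V_SG − |V_tp| = √(2 I_D / k_p) = √(2 × 3.84 / 2.39) = 1.79 V.
V_SG = 1.4 + 1.79 = 3.19 V.

V_SG = 3.19 V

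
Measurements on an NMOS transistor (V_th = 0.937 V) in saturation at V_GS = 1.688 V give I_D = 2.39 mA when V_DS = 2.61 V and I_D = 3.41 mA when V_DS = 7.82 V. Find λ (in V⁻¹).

With V_GS fixed, I_D ∝ (1 + λ V_DS) in saturation, so I_D2/I_D1 = (1 + λ V_DS2)/(1 + λ V_DS1).
3.41/2.39 = 1.427 = (1 + 7.82 λ)/(1 + 2.61 λ).
Solving: λ (I_D1 V_DS2 − I_D2 V_DS1) = I_D2 − I_D1, so λ = (3.41 − 2.39) / (2.39 × 7.82 − 3.41 × 2.61) = 1.02 / 9.79 = 0.104 V⁻¹.

λ = 0.104 V⁻¹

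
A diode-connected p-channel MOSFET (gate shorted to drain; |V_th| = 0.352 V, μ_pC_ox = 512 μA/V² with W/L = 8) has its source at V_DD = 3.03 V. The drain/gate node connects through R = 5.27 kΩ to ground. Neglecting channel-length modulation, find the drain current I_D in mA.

With gate tied to drain, V_SG = V_SD ≥ V_SG − |V_th|, so the device is in saturation.
k_p = μ_pC_ox · (W/L) = 4.096 mA/V².
KCL at the drain: ½ k_p (V_SG − |V_th|)² = (V_DD − V_SG)/R.
Let x = V_SG − 0.352. Then 10.8 x² + x − 2.678 = 0, giving x = 0.454 V (positive root), so V_SG = 0.806 V.
I_D = (V_DD − V_SG)/R = (3.03 − 0.806) / 5.27 = 0.422 mA.

I_D = 0.422 mA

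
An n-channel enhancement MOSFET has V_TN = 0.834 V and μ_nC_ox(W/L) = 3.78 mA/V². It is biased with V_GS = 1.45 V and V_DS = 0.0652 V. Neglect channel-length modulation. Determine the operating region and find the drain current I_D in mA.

V_ov = V_GS − V_TN = 1.45 − 0.834 = 0.616 V.
Since V_DS = 0.0652 V < V_ov = 0.616 V, the device is in the triode region.
I_D = k_n [V_ov · V_DS − ½ V_DS²] = 3.78 × [0.616 × 0.0652 − 0.5 × 0.0652²] = 0.144 mA.

Triode; I_D = 0.144 mA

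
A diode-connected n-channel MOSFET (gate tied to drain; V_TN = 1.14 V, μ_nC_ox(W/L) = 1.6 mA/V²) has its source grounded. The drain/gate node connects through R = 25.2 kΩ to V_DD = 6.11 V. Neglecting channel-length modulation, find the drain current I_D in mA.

I_D = 0.178 mA

With gate tied to drain, V_GS = V_DS ≥ V_GS − V_TN, so the device is in saturation.
KCL at the drain: ½ k_n (V_GS − V_TN)² = (V_DD − V_GS)/R.
Let x = V_GS − 1.14. Then 20.2 x² + x − 4.97 = 0, giving x = 0.472 V (positive root), so V_GS = 1.61 V.
I_D = (V_DD − V_GS)/R = (6.11 − 1.61) / 25.2 = 0.178 mA.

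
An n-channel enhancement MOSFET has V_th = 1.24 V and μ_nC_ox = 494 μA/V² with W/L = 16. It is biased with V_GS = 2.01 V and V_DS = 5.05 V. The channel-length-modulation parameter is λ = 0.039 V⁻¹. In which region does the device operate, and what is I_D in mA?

Saturation; I_D = 2.80 mA

k_n = μ_nC_ox · (W/L) = 7.904 mA/V².
V_ov = V_GS − V_th = 2.01 − 1.24 = 0.77 V.
Since V_DS = 5.05 V ≥ V_ov = 0.77 V, the device is in saturation.
I_D = ½ k_n V_ov² (1 + λ V_DS) = 0.5 × 7.904 × 0.77² × (1 + 0.039 × 5.05) = 2.8 mA.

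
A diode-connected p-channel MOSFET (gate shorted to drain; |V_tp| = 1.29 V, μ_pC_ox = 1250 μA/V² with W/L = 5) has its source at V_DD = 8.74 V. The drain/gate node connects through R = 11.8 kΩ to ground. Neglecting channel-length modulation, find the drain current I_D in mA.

With gate tied to drain, V_SG = V_SD ≥ V_SG − |V_tp|, so the device is in saturation.
k_p = μ_pC_ox · (W/L) = 6.25 mA/V².
KCL at the drain: ½ k_p (V_SG − |V_tp|)² = (V_DD − V_SG)/R.
Let x = V_SG − 1.29. Then 36.9 x² + x − 7.45 = 0, giving x = 0.436 V (positive root), so V_SG = 1.73 V.
I_D = (V_DD − V_SG)/R = (8.74 − 1.73) / 11.8 = 0.594 mA.

I_D = 0.594 mA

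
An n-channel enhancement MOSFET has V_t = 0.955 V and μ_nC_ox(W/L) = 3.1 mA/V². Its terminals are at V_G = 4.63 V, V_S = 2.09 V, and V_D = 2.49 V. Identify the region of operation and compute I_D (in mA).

Triode; I_D = 1.72 mA

V_GS = V_G − V_S = 4.63 − 2.09 = 2.54 V; V_DS = V_D − V_S = 2.49 − 2.09 = 0.4 V.
V_ov = V_GS − V_t = 2.54 − 0.955 = 1.58 V.
Since V_DS = 0.4 V < V_ov = 1.58 V, the device is in the triode region.
I_D = k_n [V_ov · V_DS − ½ V_DS²] = 3.1 × [1.58 × 0.4 − 0.5 × 0.4²] = 1.72 mA.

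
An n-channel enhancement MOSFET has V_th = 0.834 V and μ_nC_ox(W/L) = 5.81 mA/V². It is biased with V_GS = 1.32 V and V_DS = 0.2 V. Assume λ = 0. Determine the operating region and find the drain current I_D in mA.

V_ov = V_GS − V_th = 1.32 − 0.834 = 0.486 V.
Since V_DS = 0.2 V < V_ov = 0.486 V, the device is in the triode region.
I_D = k_n [V_ov · V_DS − ½ V_DS²] = 5.81 × [0.486 × 0.2 − 0.5 × 0.2²] = 0.449 mA.

Triode; I_D = 0.449 mA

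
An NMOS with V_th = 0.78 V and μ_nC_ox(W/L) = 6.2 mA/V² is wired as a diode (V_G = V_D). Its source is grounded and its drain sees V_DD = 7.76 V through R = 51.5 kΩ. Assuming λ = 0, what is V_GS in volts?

V_GS = 0.986 V

With gate tied to drain, V_GS = V_DS ≥ V_GS − V_th, so the device is in saturation.
KCL at the drain: ½ k_n (V_GS − V_th)² = (V_DD − V_GS)/R.
Let x = V_GS − 0.78. Then 160 x² + x − 6.98 = 0, giving x = 0.206 V (positive root), so V_GS = 0.986 V.
I_D = (V_DD − V_GS)/R = (7.76 − 0.986) / 51.5 = 0.132 mA.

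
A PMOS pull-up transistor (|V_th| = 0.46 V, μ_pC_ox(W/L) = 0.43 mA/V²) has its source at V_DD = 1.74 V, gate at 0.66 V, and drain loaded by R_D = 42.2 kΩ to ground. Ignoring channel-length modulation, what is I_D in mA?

I_D = 0.0374 mA

V_SG = V_DD − V_G = 1.74 − 0.66 = 1.08 V, so V_ov = 1.08 − 0.46 = 0.62 V.
Assume saturation: I_D = ½ k_p V_ov² = 0.5 × 0.43 × 0.62² = 0.0826 mA, giving V_SD = V_DD − I_D R_D = 1.74 − 0.0826 × 42.2 = -1.75 V.
But -1.75 V < V_ov = 0.62 V, so the device is actually in triode.
In triode I_D = k_p[V_ov V_SD − ½ V_SD²] and I_D = (V_DD − V_SD)/R_D. Equating: 9.07 V_SD² − 12.25 V_SD + 1.74 = 0, giving V_SD = 0.161 V (the root below V_ov).
I_D = (1.74 − 0.161) / 42.2 = 0.0374 mA.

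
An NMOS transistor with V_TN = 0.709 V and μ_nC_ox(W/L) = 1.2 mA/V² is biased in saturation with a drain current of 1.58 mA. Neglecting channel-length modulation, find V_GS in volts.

In saturation I_D = ½ k_n (V_GS − V_TN)², so V_GS − V_TN = √(2 I_D / k_n) = √(2 × 1.58 / 1.2) = 1.62 V.
V_GS = 0.709 + 1.62 = 2.33 V.

V_GS = 2.33 V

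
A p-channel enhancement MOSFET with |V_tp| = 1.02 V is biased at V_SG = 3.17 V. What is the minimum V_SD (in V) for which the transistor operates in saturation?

The boundary between triode and saturation is V_SD = V_SG − |V_tp| = V_ov.
V_ov = 3.17 − 1.02 = 2.15 V.

V_SD,sat = 2.15 V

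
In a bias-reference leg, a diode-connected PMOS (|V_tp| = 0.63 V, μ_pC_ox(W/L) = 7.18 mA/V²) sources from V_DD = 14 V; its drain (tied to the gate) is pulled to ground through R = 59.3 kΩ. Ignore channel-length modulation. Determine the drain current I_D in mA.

With gate tied to drain, V_SG = V_SD ≥ V_SG − |V_tp|, so the device is in saturation.
KCL at the drain: ½ k_p (V_SG − |V_tp|)² = (V_DD − V_SG)/R.
Let x = V_SG − 0.63. Then 213 x² + x − 13.37 = 0, giving x = 0.248 V (positive root), so V_SG = 0.878 V.
I_D = (V_DD − V_SG)/R = (14 − 0.878) / 59.3 = 0.221 mA.

I_D = 0.221 mA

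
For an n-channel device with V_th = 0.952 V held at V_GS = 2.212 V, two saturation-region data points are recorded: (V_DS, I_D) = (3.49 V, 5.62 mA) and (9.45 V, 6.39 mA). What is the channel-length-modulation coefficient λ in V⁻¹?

λ = 0.0250 V⁻¹

With V_GS fixed, I_D ∝ (1 + λ V_DS) in saturation, so I_D2/I_D1 = (1 + λ V_DS2)/(1 + λ V_DS1).
6.39/5.62 = 1.137 = (1 + 9.45 λ)/(1 + 3.49 λ).
Solving: λ (I_D1 V_DS2 − I_D2 V_DS1) = I_D2 − I_D1, so λ = (6.39 − 5.62) / (5.62 × 9.45 − 6.39 × 3.49) = 0.77 / 30.8 = 0.025 V⁻¹.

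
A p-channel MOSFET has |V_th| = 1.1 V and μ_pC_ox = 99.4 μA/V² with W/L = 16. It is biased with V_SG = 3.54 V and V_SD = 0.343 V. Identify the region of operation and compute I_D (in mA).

Triode; I_D = 1.24 mA

k_p = μ_pC_ox · (W/L) = 1.59 mA/V².
V_ov = V_SG − |V_th| = 3.54 − 1.1 = 2.44 V.
Since V_SD = 0.343 V < V_ov = 2.44 V, the device is in the triode region.
I_D = k_p [V_ov · V_SD − ½ V_SD²] = 1.59 × [2.44 × 0.343 − 0.5 × 0.343²] = 1.24 mA.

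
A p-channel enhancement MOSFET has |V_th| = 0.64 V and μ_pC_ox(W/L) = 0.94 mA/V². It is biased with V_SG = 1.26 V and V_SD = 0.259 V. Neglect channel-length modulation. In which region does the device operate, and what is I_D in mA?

Triode; I_D = 0.119 mA

V_ov = V_SG − |V_th| = 1.26 − 0.64 = 0.62 V.
Since V_SD = 0.259 V < V_ov = 0.62 V, the device is in the triode region.
I_D = k_p [V_ov · V_SD − ½ V_SD²] = 0.94 × [0.62 × 0.259 − 0.5 × 0.259²] = 0.119 mA.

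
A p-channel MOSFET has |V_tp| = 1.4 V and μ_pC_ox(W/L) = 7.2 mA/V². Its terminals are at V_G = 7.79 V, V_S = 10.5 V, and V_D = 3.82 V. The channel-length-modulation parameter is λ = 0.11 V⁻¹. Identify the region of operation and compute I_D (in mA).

Saturation; I_D = 10.7 mA

V_SG = V_S − V_G = 10.5 − 7.79 = 2.71 V; V_SD = V_S − V_D = 10.5 − 3.82 = 6.68 V.
V_ov = V_SG − |V_tp| = 2.71 − 1.4 = 1.31 V.
Since V_SD = 6.68 V ≥ V_ov = 1.31 V, the device is in saturation.
I_D = ½ k_p V_ov² (1 + λ V_SD) = 0.5 × 7.2 × 1.31² × (1 + 0.11 × 6.68) = 10.7 mA.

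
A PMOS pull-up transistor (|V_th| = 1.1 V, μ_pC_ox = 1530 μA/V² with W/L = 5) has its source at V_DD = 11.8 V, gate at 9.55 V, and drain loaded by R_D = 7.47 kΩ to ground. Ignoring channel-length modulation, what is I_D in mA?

I_D = 1.55 mA

V_SG = V_DD − V_G = 11.8 − 9.55 = 2.25 V, so V_ov = 2.25 − 1.1 = 1.15 V.
k_p = μ_pC_ox · (W/L) = 7.65 mA/V².
Assume saturation: I_D = ½ k_p V_ov² = 0.5 × 7.65 × 1.15² = 5.06 mA, giving V_SD = V_DD − I_D R_D = 11.8 − 5.06 × 7.47 = -26 V.
But -26 V < V_ov = 1.15 V, so the device is actually in triode.
In triode I_D = k_p[V_ov V_SD − ½ V_SD²] and I_D = (V_DD − V_SD)/R_D. Equating: 28.6 V_SD² − 66.72 V_SD + 11.8 = 0, giving V_SD = 0.193 V (the root below V_ov).
I_D = (11.8 − 0.193) / 7.47 = 1.55 mA.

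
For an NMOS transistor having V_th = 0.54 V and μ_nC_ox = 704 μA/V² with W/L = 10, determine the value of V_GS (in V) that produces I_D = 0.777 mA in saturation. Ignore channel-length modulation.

k_n = μ_nC_ox · (W/L) = 7.04 mA/V².
In saturation I_D = ½ k_n (V_GS − V_th)², so V_GS − V_th = √(2 I_D / k_n) = √(2 × 0.777 / 7.04) = 0.47 V.
V_GS = 0.54 + 0.47 = 1.01 V.

V_GS = 1.01 V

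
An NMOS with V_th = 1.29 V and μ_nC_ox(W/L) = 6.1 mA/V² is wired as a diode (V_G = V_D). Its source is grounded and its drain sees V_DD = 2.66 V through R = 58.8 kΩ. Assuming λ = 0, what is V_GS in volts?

With gate tied to drain, V_GS = V_DS ≥ V_GS − V_th, so the device is in saturation.
KCL at the drain: ½ k_n (V_GS − V_th)² = (V_DD − V_GS)/R.
Let x = V_GS − 1.29. Then 179 x² + x − 1.37 = 0, giving x = 0.0847 V (positive root), so V_GS = 1.37 V.
I_D = (V_DD − V_GS)/R = (2.66 − 1.37) / 58.8 = 0.0219 mA.

V_GS = 1.37 V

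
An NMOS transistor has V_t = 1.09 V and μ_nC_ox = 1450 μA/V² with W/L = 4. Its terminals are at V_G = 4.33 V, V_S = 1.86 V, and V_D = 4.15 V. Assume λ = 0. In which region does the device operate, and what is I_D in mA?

V_GS = V_G − V_S = 4.33 − 1.86 = 2.47 V; V_DS = V_D − V_S = 4.15 − 1.86 = 2.29 V.
k_n = μ_nC_ox · (W/L) = 5.8 mA/V².
V_ov = V_GS − V_t = 2.47 − 1.09 = 1.38 V.
Since V_DS = 2.29 V ≥ V_ov = 1.38 V, the device is in saturation.
I_D = ½ k_n V_ov² = 0.5 × 5.8 × 1.38² = 5.52 mA.

Saturation; I_D = 5.52 mA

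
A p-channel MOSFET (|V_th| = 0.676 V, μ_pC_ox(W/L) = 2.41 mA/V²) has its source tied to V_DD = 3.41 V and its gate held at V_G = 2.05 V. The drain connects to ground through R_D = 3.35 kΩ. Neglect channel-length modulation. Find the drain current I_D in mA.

V_SG = V_DD − V_G = 3.41 − 2.05 = 1.36 V, so V_ov = 1.36 − 0.676 = 0.684 V.
Assume saturation: I_D = ½ k_p V_ov² = 0.5 × 2.41 × 0.684² = 0.564 mA, giving V_SD = V_DD − I_D R_D = 3.41 − 0.564 × 3.35 = 1.52 V.
V_SD = 1.52 V ≥ V_ov = 0.684 V, confirming saturation.

I_D = 0.564 mA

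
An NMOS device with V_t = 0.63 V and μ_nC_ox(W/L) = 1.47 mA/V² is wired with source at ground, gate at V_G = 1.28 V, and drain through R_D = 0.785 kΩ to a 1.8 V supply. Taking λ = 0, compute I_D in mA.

I_D = 0.311 mA

V_GS = V_G = 1.28 V, so V_ov = 1.28 − 0.63 = 0.65 V.
Assume saturation: I_D = ½ k_n V_ov² = 0.5 × 1.47 × 0.65² = 0.311 mA, giving V_DS = V_DD − I_D R_D = 1.8 − 0.311 × 0.785 = 1.56 V.
V_DS = 1.56 V ≥ V_ov = 0.65 V, confirming saturation.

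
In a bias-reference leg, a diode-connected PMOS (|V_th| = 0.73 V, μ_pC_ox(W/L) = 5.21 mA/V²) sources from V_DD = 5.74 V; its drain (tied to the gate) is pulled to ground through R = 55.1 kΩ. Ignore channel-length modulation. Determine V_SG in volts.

With gate tied to drain, V_SG = V_SD ≥ V_SG − |V_th|, so the device is in saturation.
KCL at the drain: ½ k_p (V_SG − |V_th|)² = (V_DD − V_SG)/R.
Let x = V_SG − 0.73. Then 144 x² + x − 5.01 = 0, giving x = 0.183 V (positive root), so V_SG = 0.913 V.
I_D = (V_DD − V_SG)/R = (5.74 − 0.913) / 55.1 = 0.0876 mA.

V_SG = 0.913 V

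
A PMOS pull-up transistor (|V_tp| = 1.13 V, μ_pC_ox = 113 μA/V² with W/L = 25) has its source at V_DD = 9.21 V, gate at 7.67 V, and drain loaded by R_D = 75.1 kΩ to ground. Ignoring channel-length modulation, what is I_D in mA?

I_D = 0.121 mA

V_SG = V_DD − V_G = 9.21 − 7.67 = 1.54 V, so V_ov = 1.54 − 1.13 = 0.41 V.
k_p = μ_pC_ox · (W/L) = 2.825 mA/V².
Assume saturation: I_D = ½ k_p V_ov² = 0.5 × 2.825 × 0.41² = 0.237 mA, giving V_SD = V_DD − I_D R_D = 9.21 − 0.237 × 75.1 = -8.62 V.
But -8.62 V < V_ov = 0.41 V, so the device is actually in triode.
In triode I_D = k_p[V_ov V_SD − ½ V_SD²] and I_D = (V_DD − V_SD)/R_D. Equating: 106 V_SD² − 87.98 V_SD + 9.21 = 0, giving V_SD = 0.123 V (the root below V_ov).
I_D = (9.21 − 0.123) / 75.1 = 0.121 mA.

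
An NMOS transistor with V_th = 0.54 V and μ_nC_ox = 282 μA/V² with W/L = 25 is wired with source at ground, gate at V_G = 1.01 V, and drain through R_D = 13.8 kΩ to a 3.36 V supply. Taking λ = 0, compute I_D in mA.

V_GS = V_G = 1.01 V, so V_ov = 1.01 − 0.54 = 0.47 V.
k_n = μ_nC_ox · (W/L) = 7.05 mA/V².
Assume saturation: I_D = ½ k_n V_ov² = 0.5 × 7.05 × 0.47² = 0.779 mA, giving V_DS = V_DD − I_D R_D = 3.36 − 0.779 × 13.8 = -7.39 V.
But -7.39 V < V_ov = 0.47 V, so the device is actually in triode.
In triode I_D = k_n[V_ov V_DS − ½ V_DS²] and I_D = (V_DD − V_DS)/R_D. Equating: 48.6 V_DS² − 46.73 V_DS + 3.36 = 0, giving V_DS = 0.0783 V (the root below V_ov).
I_D = (3.36 − 0.0783) / 13.8 = 0.238 mA.

I_D = 0.238 mA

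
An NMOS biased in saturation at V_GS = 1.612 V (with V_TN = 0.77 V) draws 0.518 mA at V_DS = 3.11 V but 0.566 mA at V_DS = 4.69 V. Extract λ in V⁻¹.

With V_GS fixed, I_D ∝ (1 + λ V_DS) in saturation, so I_D2/I_D1 = (1 + λ V_DS2)/(1 + λ V_DS1).
0.566/0.518 = 1.093 = (1 + 4.69 λ)/(1 + 3.11 λ).
Solving: λ (I_D1 V_DS2 − I_D2 V_DS1) = I_D2 − I_D1, so λ = (0.566 − 0.518) / (0.518 × 4.69 − 0.566 × 3.11) = 0.048 / 0.669 = 0.0717 V⁻¹.

λ = 0.0717 V⁻¹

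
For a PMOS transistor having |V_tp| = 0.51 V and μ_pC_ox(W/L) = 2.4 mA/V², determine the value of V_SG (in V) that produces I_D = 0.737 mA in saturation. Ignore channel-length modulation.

In saturation I_D = ½ k_p (V_SG − |V_tp|)², so V_SG − |V_tp| = √(2 I_D / k_p) = √(2 × 0.737 / 2.4) = 0.784 V.
V_SG = 0.51 + 0.784 = 1.29 V.

V_SG = 1.29 V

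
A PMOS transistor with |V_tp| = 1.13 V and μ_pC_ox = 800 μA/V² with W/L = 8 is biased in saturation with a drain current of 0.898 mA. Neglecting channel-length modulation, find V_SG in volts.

V_SG = 1.66 V

k_p = μ_pC_ox · (W/L) = 6.4 mA/V².
In saturation I_D = ½ k_p (V_SG − |V_tp|)², so V_SG − |V_tp| = √(2 I_D / k_p) = √(2 × 0.898 / 6.4) = 0.53 V.
V_SG = 1.13 + 0.53 = 1.66 V.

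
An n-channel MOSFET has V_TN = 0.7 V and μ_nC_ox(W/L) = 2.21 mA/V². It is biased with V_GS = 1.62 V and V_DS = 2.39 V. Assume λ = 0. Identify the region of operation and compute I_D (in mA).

Saturation; I_D = 0.935 mA

V_ov = V_GS − V_TN = 1.62 − 0.7 = 0.92 V.
Since V_DS = 2.39 V ≥ V_ov = 0.92 V, the device is in saturation.
I_D = ½ k_n V_ov² = 0.5 × 2.21 × 0.92² = 0.935 mA.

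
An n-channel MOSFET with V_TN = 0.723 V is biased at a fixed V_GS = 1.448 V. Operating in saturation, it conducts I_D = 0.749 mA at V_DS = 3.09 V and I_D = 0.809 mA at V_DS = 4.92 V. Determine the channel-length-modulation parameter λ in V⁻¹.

λ = 0.0506 V⁻¹

With V_GS fixed, I_D ∝ (1 + λ V_DS) in saturation, so I_D2/I_D1 = (1 + λ V_DS2)/(1 + λ V_DS1).
0.809/0.749 = 1.08 = (1 + 4.92 λ)/(1 + 3.09 λ).
Solving: λ (I_D1 V_DS2 − I_D2 V_DS1) = I_D2 − I_D1, so λ = (0.809 − 0.749) / (0.749 × 4.92 − 0.809 × 3.09) = 0.06 / 1.19 = 0.0506 V⁻¹.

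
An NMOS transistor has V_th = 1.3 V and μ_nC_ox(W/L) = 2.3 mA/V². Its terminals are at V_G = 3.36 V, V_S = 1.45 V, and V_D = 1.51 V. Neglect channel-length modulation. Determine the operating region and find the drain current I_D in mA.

V_GS = V_G − V_S = 3.36 − 1.45 = 1.91 V; V_DS = V_D − V_S = 1.51 − 1.45 = 0.06 V.
V_ov = V_GS − V_th = 1.91 − 1.3 = 0.61 V.
Since V_DS = 0.06 V < V_ov = 0.61 V, the device is in the triode region.
I_D = k_n [V_ov · V_DS − ½ V_DS²] = 2.3 × [0.61 × 0.06 − 0.5 × 0.06²] = 0.08 mA.

Triode; I_D = 0.0800 mA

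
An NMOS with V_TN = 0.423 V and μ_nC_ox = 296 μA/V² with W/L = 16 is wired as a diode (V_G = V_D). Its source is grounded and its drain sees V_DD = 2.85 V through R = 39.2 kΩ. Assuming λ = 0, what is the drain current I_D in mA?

With gate tied to drain, V_GS = V_DS ≥ V_GS − V_TN, so the device is in saturation.
k_n = μ_nC_ox · (W/L) = 4.736 mA/V².
KCL at the drain: ½ k_n (V_GS − V_TN)² = (V_DD − V_GS)/R.
Let x = V_GS − 0.423. Then 92.8 x² + x − 2.427 = 0, giving x = 0.156 V (positive root), so V_GS = 0.579 V.
I_D = (V_DD − V_GS)/R = (2.85 − 0.579) / 39.2 = 0.0579 mA.

I_D = 0.0579 mA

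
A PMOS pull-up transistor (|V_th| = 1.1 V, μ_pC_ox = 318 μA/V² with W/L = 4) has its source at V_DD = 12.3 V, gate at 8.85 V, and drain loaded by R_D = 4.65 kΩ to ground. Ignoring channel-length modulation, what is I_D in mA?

I_D = 2.42 mA

V_SG = V_DD − V_G = 12.3 − 8.85 = 3.45 V, so V_ov = 3.45 − 1.1 = 2.35 V.
k_p = μ_pC_ox · (W/L) = 1.272 mA/V².
Assume saturation: I_D = ½ k_p V_ov² = 0.5 × 1.272 × 2.35² = 3.51 mA, giving V_SD = V_DD − I_D R_D = 12.3 − 3.51 × 4.65 = -4.03 V.
But -4.03 V < V_ov = 2.35 V, so the device is actually in triode.
In triode I_D = k_p[V_ov V_SD − ½ V_SD²] and I_D = (V_DD − V_SD)/R_D. Equating: 2.96 V_SD² − 14.9 V_SD + 12.3 = 0, giving V_SD = 1.04 V (the root below V_ov).
I_D = (12.3 − 1.04) / 4.65 = 2.42 mA.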